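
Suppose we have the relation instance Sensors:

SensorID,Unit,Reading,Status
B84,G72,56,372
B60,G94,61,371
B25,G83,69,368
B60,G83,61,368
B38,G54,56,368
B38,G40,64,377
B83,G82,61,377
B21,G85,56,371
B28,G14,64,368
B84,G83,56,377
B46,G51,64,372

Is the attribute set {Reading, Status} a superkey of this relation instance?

All 11 rows have distinct {Reading, Status} values, so {Reading, Status} → (all attributes) holds and {Reading, Status} is a superkey.

Yes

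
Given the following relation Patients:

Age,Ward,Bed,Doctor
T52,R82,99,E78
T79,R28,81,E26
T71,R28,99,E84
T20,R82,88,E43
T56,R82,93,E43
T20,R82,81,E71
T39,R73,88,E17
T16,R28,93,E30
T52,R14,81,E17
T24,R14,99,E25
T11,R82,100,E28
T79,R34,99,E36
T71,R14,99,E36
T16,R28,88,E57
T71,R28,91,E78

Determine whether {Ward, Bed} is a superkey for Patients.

Two distinct rows share (Ward=R14, Bed=99), so {Ward, Bed} does not determine every attribute — not a superkey.

No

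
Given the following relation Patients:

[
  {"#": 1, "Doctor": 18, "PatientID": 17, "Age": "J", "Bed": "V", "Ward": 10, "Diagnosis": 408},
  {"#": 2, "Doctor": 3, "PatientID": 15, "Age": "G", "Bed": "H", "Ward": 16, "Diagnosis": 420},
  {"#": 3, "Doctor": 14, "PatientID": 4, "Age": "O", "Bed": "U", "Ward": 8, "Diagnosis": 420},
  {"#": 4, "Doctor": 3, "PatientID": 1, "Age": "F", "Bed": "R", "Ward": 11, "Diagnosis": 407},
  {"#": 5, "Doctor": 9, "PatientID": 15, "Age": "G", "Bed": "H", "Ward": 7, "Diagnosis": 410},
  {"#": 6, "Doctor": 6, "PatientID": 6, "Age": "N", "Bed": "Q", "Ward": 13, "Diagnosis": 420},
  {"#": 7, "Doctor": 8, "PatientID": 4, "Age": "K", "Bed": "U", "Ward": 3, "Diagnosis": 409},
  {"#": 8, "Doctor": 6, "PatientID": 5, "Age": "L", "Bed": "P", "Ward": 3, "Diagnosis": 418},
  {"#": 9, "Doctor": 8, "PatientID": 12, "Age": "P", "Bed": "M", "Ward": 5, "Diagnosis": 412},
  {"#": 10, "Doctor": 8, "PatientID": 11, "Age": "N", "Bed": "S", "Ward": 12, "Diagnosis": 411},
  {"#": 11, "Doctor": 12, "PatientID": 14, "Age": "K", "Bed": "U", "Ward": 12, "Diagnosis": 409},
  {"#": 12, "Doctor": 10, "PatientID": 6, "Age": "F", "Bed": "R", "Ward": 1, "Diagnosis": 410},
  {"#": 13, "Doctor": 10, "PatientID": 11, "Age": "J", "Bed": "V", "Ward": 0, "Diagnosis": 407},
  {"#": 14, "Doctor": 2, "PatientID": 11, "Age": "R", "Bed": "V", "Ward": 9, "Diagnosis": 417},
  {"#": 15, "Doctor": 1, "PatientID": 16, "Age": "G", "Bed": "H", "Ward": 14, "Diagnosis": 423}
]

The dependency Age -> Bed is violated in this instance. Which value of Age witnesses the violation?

N

Age=J: rows 1, 13 → Bed = V, V ✓
Age=G: rows 2, 5, 15 → Bed = H, H, H ✓
Age=O: row 3 → Bed = U ✓
Age=F: rows 4, 12 → Bed = R, R ✓
Age=N: rows 6, 10 → Bed takes values {Q, S} — violation
Age=K: rows 7, 11 → Bed = U, U ✓
Age=L: row 8 → Bed = P ✓
Age=P: row 9 → Bed = M ✓
Age=R: row 14 → Bed = V ✓
The only Age value with inconsistent Bed is Age=N.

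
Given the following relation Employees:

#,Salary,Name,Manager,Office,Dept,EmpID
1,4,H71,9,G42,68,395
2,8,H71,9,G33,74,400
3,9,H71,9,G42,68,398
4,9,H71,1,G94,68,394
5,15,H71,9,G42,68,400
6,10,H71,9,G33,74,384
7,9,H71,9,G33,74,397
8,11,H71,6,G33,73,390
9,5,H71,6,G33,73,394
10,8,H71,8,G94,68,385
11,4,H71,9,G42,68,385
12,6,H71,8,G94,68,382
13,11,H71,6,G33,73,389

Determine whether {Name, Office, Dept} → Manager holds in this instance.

No

(Name=H71, Office=G42, Dept=68): rows 1, 3, 5, 11 → Manager = 9, 9, 9, 9 ✓
(Name=H71, Office=G33, Dept=74): rows 2, 6, 7 → Manager = 9, 9, 9 ✓
(Name=H71, Office=G94, Dept=68): rows 4, 10, 12 → Manager takes values {1, 8} — violation
(Name=H71, Office=G33, Dept=73): rows 8, 9, 13 → Manager = 6, 6, 6 ✓
Two rows agree on {Name, Office, Dept} but differ on Manager, so {Name, Office, Dept} → Manager does not hold.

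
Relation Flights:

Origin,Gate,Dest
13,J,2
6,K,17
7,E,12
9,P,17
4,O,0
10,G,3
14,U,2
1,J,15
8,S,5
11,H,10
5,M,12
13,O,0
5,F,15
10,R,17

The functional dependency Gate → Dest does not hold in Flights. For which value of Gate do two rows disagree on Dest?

Gate=J: 2 rows → Dest takes values {2, 15} — violation
Gate=K: 1 row → Dest = 17 ✓
Gate=E: 1 row → Dest = 12 ✓
Gate=P: 1 row → Dest = 17 ✓
Gate=O: 2 rows → Dest = 0, 0 ✓
Gate=G: 1 row → Dest = 3 ✓
Gate=U: 1 row → Dest = 2 ✓
Gate=S: 1 row → Dest = 5 ✓
Gate=H: 1 row → Dest = 10 ✓
Gate=M: 1 row → Dest = 12 ✓
Gate=F: 1 row → Dest = 15 ✓
Gate=R: 1 row → Dest = 17 ✓
The only Gate value with inconsistent Dest is Gate=J.

J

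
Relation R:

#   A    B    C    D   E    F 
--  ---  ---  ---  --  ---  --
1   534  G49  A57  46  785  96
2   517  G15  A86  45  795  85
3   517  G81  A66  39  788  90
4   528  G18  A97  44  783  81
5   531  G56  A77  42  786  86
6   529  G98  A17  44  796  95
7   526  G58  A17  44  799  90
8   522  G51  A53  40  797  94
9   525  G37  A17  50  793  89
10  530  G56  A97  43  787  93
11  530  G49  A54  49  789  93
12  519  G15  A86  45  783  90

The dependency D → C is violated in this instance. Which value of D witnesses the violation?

44

D=46: row 1 → C = A57 ✓
D=45: rows 2, 12 → C = A86, A86 ✓
D=39: row 3 → C = A66 ✓
D=44: rows 4, 6, 7 → C takes values {A97, A17} — violation
D=42: row 5 → C = A77 ✓
D=40: row 8 → C = A53 ✓
D=50: row 9 → C = A17 ✓
D=43: row 10 → C = A97 ✓
D=49: row 11 → C = A54 ✓
The only D value with inconsistent C is D=44.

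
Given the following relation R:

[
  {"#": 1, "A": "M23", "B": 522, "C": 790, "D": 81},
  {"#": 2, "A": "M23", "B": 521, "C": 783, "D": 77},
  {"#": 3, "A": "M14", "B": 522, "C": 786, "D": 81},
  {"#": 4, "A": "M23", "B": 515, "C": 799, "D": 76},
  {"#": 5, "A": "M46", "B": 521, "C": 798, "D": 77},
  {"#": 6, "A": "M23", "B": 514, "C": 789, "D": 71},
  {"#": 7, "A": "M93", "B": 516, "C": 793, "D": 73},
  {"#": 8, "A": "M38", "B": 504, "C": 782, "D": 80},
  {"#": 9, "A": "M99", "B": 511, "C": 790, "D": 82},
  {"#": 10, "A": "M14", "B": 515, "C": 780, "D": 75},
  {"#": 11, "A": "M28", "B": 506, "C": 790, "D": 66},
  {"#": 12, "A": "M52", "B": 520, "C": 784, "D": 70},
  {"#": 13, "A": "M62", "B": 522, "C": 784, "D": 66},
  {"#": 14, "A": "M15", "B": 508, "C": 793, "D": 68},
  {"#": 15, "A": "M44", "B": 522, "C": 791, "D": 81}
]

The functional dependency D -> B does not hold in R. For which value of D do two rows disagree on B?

D=81: rows 1, 3, 15 → B = 522, 522, 522 ✓
D=77: rows 2, 5 → B = 521, 521 ✓
D=76: row 4 → B = 515 ✓
D=71: row 6 → B = 514 ✓
D=73: row 7 → B = 516 ✓
D=80: row 8 → B = 504 ✓
D=82: row 9 → B = 511 ✓
D=75: row 10 → B = 515 ✓
D=66: rows 11, 13 → B takes values {506, 522} — violation
D=70: row 12 → B = 520 ✓
D=68: row 14 → B = 508 ✓
The only D value with inconsistent B is D=66.

66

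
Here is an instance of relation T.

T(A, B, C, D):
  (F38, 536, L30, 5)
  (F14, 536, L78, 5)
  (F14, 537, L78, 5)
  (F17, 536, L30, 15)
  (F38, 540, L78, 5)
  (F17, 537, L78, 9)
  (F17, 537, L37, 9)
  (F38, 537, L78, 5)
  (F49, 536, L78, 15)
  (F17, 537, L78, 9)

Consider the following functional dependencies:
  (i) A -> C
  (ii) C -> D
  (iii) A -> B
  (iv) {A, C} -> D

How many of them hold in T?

(i) A -> C: A=F38: 3 rows → C takes values {L30, L78} — violation; A=F17: 4 rows → C takes values {L30, L78, L37} — violation — fails.
(ii) C -> D: C=L30: 2 rows → D takes values {5, 15} — violation; C=L78: 7 rows → D takes values {5, 9, 15} — violation — fails.
(iii) A -> B: A=F38: 3 rows → B takes values {536, 540, 537} — violation; A=F14: 2 rows → B takes values {536, 537} — violation; A=F17: 4 rows → B takes values {536, 537} — violation — fails.
(iv) {A, C} -> D: every LHS value maps to a single RHS value — holds.
1 of the 4 dependencies holds.

1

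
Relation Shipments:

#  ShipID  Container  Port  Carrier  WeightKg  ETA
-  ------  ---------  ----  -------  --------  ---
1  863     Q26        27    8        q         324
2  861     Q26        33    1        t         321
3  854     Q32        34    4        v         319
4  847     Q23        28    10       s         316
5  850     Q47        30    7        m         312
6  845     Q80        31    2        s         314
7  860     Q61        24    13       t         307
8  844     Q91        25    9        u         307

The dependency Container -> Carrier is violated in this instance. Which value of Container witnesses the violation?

Q26

Container=Q26: rows 1, 2 → Carrier takes values {8, 1} — violation
Container=Q32: row 3 → Carrier = 4 ✓
Container=Q23: row 4 → Carrier = 10 ✓
Container=Q47: row 5 → Carrier = 7 ✓
Container=Q80: row 6 → Carrier = 2 ✓
Container=Q61: row 7 → Carrier = 13 ✓
Container=Q91: row 8 → Carrier = 9 ✓
The only Container value with inconsistent Carrier is Container=Q26.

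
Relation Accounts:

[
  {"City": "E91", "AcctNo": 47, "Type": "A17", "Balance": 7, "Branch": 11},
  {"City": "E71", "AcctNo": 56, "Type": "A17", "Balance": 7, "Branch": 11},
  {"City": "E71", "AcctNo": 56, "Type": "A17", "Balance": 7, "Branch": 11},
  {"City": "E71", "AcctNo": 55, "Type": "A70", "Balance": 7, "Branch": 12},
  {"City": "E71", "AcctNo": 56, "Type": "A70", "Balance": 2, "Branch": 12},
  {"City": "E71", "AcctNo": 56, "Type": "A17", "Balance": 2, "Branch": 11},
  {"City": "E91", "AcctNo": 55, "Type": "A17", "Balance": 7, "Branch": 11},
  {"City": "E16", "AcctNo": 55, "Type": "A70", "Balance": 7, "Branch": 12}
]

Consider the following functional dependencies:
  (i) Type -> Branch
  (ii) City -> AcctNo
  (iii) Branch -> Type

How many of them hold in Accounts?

(i) Type -> Branch: every LHS value maps to a single RHS value — holds.
(ii) City -> AcctNo: City=E91: 2 rows → AcctNo takes values {47, 55} — violation; City=E71: 5 rows → AcctNo takes values {56, 55} — violation — fails.
(iii) Branch -> Type: every LHS value maps to a single RHS value — holds.
2 of the 3 dependencies hold.

2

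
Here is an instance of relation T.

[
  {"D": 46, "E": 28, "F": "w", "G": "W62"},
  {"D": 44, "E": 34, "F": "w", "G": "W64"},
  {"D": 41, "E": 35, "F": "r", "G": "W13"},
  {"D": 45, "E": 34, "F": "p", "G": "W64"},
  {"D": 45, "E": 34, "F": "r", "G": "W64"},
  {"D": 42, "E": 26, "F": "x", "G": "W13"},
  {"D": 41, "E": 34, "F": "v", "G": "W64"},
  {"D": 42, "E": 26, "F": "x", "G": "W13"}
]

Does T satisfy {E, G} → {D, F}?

No

(E=28, G=W62): 1 row → {D,F} = (46, w) ✓
(E=34, G=W64): 4 rows → {D,F} takes values {(44, w), (45, p), (45, r), (41, v)} — violation
(E=35, G=W13): 1 row → {D,F} = (41, r) ✓
(E=26, G=W13): 2 rows → {D,F} = (42, x), (42, x) ✓
Two rows agree on {E, G} but differ on {D, F}, so {E, G} → {D, F} does not hold.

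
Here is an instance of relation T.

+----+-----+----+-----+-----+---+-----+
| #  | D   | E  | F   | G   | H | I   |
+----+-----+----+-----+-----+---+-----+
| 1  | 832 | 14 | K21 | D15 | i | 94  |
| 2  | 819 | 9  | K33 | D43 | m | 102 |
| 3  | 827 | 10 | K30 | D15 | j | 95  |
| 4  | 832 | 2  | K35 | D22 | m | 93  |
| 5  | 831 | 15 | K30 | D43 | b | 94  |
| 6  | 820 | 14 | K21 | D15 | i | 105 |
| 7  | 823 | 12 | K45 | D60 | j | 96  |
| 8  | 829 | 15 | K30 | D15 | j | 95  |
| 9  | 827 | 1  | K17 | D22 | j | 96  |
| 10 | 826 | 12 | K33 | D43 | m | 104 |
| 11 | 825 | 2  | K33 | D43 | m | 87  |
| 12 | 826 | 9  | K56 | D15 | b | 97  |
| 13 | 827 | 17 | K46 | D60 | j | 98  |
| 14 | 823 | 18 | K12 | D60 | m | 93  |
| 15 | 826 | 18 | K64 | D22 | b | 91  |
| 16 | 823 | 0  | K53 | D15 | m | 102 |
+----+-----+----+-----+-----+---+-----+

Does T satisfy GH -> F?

(G=D15, H=i): rows 1, 6 → F = K21, K21 ✓
(G=D43, H=m): rows 2, 10, 11 → F = K33, K33, K33 ✓
(G=D15, H=j): rows 3, 8 → F = K30, K30 ✓
(G=D22, H=m): row 4 → F = K35 ✓
(G=D43, H=b): row 5 → F = K30 ✓
(G=D60, H=j): rows 7, 13 → F takes values {K45, K46} — violation
(G=D22, H=j): row 9 → F = K17 ✓
(G=D15, H=b): row 12 → F = K56 ✓
(G=D60, H=m): row 14 → F = K12 ✓
(G=D22, H=b): row 15 → F = K64 ✓
(G=D15, H=m): row 16 → F = K53 ✓
Two rows agree on GH but differ on F, so GH -> F does not hold.

No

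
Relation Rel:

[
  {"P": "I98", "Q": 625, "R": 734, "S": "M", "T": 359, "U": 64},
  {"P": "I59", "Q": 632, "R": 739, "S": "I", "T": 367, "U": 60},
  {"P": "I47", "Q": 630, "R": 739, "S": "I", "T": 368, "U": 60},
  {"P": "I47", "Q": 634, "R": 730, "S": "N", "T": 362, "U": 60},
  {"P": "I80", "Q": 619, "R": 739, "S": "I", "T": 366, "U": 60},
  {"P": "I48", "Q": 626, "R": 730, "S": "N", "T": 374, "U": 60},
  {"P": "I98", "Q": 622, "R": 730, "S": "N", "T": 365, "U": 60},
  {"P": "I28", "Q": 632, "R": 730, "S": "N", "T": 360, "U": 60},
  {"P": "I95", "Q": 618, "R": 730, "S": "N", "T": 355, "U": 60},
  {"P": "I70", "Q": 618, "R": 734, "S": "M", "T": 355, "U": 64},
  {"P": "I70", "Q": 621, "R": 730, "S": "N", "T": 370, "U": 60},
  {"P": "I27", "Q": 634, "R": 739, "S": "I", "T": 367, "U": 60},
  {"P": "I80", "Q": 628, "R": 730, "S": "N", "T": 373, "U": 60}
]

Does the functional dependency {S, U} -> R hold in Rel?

(S=M, U=64): 2 rows → R = 734, 734 ✓
(S=I, U=60): 4 rows → R = 739, 739, 739, 739 ✓
(S=N, U=60): 7 rows → R = 730, 730, 730, 730, 730, 730, 730 ✓
Every {S, U} value is associated with a single R value, so {S, U} -> R holds.

Yes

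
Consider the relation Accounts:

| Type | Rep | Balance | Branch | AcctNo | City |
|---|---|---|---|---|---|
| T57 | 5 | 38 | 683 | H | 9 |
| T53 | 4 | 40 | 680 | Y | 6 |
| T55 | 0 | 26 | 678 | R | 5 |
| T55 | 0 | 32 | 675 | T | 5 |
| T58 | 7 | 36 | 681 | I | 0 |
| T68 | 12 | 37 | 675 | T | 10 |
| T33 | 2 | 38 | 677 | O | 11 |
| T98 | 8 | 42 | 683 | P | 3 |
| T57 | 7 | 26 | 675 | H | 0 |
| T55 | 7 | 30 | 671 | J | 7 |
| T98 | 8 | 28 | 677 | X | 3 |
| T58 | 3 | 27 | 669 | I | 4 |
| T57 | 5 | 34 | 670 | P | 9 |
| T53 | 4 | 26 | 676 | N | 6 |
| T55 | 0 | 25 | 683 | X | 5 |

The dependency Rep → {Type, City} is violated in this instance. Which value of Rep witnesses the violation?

Rep=5: 2 rows → {Type,City} = (T57, 9), (T57, 9) ✓
Rep=4: 2 rows → {Type,City} = (T53, 6), (T53, 6) ✓
Rep=0: 3 rows → {Type,City} = (T55, 5), (T55, 5), (T55, 5) ✓
Rep=7: 3 rows → {Type,City} takes values {(T58, 0), (T57, 0), (T55, 7)} — violation
Rep=12: 1 row → {Type,City} = (T68, 10) ✓
Rep=2: 1 row → {Type,City} = (T33, 11) ✓
Rep=8: 2 rows → {Type,City} = (T98, 3), (T98, 3) ✓
Rep=3: 1 row → {Type,City} = (T58, 4) ✓
The only Rep value with inconsistent RHS is Rep=7.

7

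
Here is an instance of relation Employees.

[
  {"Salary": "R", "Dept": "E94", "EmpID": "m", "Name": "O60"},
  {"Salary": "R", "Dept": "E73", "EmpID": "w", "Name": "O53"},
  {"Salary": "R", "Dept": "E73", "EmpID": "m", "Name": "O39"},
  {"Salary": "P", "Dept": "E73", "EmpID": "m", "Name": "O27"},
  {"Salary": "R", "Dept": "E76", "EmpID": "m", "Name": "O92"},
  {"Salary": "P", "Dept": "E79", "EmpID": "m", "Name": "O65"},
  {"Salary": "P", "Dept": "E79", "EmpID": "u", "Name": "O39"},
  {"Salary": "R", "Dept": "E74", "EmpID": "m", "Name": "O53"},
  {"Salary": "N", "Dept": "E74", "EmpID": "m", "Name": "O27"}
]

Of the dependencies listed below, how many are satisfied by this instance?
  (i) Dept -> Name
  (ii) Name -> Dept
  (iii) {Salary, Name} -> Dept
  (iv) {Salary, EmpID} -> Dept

0

(i) Dept -> Name: Dept=E73: 3 rows → Name takes values {O53, O39, O27} — violation; Dept=E79: 2 rows → Name takes values {O65, O39} — violation; Dept=E74: 2 rows → Name takes values {O53, O27} — violation — fails.
(ii) Name -> Dept: Name=O53: 2 rows → Dept takes values {E73, E74} — violation; Name=O39: 2 rows → Dept takes values {E73, E79} — violation; Name=O27: 2 rows → Dept takes values {E73, E74} — violation — fails.
(iii) {Salary, Name} -> Dept: (Salary=R, Name=O53): 2 rows → Dept takes values {E73, E74} — violation — fails.
(iv) {Salary, EmpID} -> Dept: (Salary=R, EmpID=m): 4 rows → Dept takes values {E94, E73, E76, E74} — violation; (Salary=P, EmpID=m): 2 rows → Dept takes values {E73, E79} — violation — fails.
None of the 4 dependencies hold.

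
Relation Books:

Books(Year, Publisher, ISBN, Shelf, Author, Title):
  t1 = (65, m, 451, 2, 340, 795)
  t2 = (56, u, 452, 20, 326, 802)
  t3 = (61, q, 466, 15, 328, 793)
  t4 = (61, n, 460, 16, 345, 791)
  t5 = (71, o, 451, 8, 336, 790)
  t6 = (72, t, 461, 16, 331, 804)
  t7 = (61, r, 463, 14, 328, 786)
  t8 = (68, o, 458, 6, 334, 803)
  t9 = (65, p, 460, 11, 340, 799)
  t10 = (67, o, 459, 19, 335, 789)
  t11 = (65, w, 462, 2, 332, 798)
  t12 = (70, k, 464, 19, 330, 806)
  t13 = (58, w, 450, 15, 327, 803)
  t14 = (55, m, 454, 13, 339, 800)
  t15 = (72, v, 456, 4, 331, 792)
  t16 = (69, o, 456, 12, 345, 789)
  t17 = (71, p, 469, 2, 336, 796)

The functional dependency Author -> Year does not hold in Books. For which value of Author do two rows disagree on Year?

345

Author=340: rows 1, 9 → Year = 65, 65 ✓
Author=326: row 2 → Year = 56 ✓
Author=328: rows 3, 7 → Year = 61, 61 ✓
Author=345: rows 4, 16 → Year takes values {61, 69} — violation
Author=336: rows 5, 17 → Year = 71, 71 ✓
Author=331: rows 6, 15 → Year = 72, 72 ✓
Author=334: row 8 → Year = 68 ✓
Author=335: row 10 → Year = 67 ✓
Author=332: row 11 → Year = 65 ✓
Author=330: row 12 → Year = 70 ✓
Author=327: row 13 → Year = 58 ✓
Author=339: row 14 → Year = 55 ✓
The only Author value with inconsistent Year is Author=345.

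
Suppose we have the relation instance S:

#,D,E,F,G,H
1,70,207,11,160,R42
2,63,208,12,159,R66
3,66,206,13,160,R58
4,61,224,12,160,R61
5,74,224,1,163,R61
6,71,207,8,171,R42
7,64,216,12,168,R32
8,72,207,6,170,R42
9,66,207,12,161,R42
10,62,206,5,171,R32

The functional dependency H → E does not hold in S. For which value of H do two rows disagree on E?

H=R42: rows 1, 6, 8, 9 → E = 207, 207, 207, 207 ✓
H=R66: row 2 → E = 208 ✓
H=R58: row 3 → E = 206 ✓
H=R61: rows 4, 5 → E = 224, 224 ✓
H=R32: rows 7, 10 → E takes values {216, 206} — violation
The only H value with inconsistent E is H=R32.

R32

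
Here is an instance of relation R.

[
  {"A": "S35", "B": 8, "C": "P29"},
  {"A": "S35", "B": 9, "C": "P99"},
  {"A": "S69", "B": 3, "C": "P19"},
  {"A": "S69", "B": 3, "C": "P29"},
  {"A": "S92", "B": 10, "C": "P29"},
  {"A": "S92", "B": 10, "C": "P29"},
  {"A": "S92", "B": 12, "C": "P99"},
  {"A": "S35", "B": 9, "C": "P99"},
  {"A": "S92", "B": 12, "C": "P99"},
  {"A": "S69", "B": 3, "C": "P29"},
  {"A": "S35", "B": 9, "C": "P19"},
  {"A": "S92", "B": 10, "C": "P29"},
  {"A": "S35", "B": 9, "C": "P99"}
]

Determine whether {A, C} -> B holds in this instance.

(A=S35, C=P29): 1 row → B = 8 ✓
(A=S35, C=P99): 3 rows → B = 9, 9, 9 ✓
(A=S69, C=P19): 1 row → B = 3 ✓
(A=S69, C=P29): 2 rows → B = 3, 3 ✓
(A=S92, C=P29): 3 rows → B = 10, 10, 10 ✓
(A=S92, C=P99): 2 rows → B = 12, 12 ✓
(A=S35, C=P19): 1 row → B = 9 ✓
Every {A, C} value is associated with a single B value, so {A, C} -> B holds.

Yes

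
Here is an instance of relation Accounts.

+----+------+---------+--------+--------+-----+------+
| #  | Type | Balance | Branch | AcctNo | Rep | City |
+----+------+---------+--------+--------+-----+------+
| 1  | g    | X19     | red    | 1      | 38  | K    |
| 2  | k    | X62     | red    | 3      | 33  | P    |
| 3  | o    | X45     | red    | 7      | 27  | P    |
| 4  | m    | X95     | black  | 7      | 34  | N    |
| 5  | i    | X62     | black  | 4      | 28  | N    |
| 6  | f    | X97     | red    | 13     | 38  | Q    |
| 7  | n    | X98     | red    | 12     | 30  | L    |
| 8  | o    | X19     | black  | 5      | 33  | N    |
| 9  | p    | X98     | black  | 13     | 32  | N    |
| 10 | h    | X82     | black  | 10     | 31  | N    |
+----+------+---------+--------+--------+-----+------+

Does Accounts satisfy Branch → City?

Branch=red: rows 1, 2, 3, 6, 7 → City takes values {K, P, Q, L} — violation
Branch=black: rows 4, 5, 8, 9, 10 → City = N, N, N, N, N ✓
Two rows agree on Branch but differ on City, so Branch → City does not hold.

No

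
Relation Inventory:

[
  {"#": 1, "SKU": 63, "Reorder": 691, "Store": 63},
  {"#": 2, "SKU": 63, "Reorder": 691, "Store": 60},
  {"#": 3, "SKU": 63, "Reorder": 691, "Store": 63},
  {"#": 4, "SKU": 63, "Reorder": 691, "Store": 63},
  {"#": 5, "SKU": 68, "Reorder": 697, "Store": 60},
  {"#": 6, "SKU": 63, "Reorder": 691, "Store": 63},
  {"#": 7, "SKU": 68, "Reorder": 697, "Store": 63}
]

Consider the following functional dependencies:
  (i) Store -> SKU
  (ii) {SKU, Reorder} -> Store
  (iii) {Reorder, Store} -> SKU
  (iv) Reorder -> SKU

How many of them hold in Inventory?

(i) Store -> SKU: Store=63: rows 1, 3, 4, 6, 7 → SKU takes values {63, 68} — violation; Store=60: rows 2, 5 → SKU takes values {63, 68} — violation — fails.
(ii) {SKU, Reorder} -> Store: (SKU=63, Reorder=691): rows 1, 2, 3, 4, 6 → Store takes values {63, 60} — violation; (SKU=68, Reorder=697): rows 5, 7 → Store takes values {60, 63} — violation — fails.
(iii) {Reorder, Store} -> SKU: every LHS value maps to a single RHS value — holds.
(iv) Reorder -> SKU: every LHS value maps to a single RHS value — holds.
2 of the 4 dependencies hold.

2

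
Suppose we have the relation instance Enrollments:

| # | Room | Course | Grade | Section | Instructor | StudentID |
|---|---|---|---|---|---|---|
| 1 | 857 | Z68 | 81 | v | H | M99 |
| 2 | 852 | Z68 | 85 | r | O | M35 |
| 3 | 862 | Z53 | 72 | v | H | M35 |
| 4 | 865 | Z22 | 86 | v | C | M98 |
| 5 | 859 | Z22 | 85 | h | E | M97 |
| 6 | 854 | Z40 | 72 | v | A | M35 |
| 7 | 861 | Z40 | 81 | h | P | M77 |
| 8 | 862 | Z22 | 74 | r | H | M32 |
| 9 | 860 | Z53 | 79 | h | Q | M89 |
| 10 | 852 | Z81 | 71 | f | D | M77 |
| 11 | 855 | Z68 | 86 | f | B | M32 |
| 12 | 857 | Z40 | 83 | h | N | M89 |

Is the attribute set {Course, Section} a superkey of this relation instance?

Rows 7 and 12 have the same {Course, Section} value (Course=Z40, Section=h) but are distinct tuples, so {Course, Section} does not determine every attribute — not a superkey.

No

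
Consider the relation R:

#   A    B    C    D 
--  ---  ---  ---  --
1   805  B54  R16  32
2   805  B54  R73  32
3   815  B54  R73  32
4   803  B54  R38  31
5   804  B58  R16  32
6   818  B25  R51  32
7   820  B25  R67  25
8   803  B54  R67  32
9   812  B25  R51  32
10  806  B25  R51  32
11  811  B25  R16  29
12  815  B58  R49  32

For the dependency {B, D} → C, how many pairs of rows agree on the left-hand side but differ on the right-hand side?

(B=B54, D=32): violating pairs (1,2), (1,3), (1,8), (2,8), (3,8) — 5 pairs.
(B=B58, D=32): violating pairs (5,12) — 1 pair.
(B=B25, D=32): all 3 rows agree on C — 0 pairs.

6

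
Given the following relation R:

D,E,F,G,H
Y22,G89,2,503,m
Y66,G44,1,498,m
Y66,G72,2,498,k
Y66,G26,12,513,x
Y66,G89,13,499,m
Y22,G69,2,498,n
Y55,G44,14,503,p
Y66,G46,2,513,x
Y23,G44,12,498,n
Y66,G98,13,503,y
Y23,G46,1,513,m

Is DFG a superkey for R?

All 11 rows have distinct DFG values, so DFG → (all attributes) holds and DFG is a superkey.

Yes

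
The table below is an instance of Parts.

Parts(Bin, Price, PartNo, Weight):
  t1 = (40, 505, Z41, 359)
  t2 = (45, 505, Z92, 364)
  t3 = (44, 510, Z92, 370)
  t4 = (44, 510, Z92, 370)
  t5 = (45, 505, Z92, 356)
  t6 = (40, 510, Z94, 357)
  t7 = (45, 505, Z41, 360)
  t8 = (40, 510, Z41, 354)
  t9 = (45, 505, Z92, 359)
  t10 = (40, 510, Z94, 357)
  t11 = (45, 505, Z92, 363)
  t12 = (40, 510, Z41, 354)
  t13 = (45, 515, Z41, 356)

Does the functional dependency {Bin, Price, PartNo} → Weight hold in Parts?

No

(Bin=40, Price=505, PartNo=Z41): row 1 → Weight = 359 ✓
(Bin=45, Price=505, PartNo=Z92): rows 2, 5, 9, 11 → Weight takes values {364, 356, 359, 363} — violation
(Bin=44, Price=510, PartNo=Z92): rows 3, 4 → Weight = 370, 370 ✓
(Bin=40, Price=510, PartNo=Z94): rows 6, 10 → Weight = 357, 357 ✓
(Bin=45, Price=505, PartNo=Z41): row 7 → Weight = 360 ✓
(Bin=40, Price=510, PartNo=Z41): rows 8, 12 → Weight = 354, 354 ✓
(Bin=45, Price=515, PartNo=Z41): row 13 → Weight = 356 ✓
Two rows agree on {Bin, Price, PartNo} but differ on Weight, so {Bin, Price, PartNo} → Weight does not hold.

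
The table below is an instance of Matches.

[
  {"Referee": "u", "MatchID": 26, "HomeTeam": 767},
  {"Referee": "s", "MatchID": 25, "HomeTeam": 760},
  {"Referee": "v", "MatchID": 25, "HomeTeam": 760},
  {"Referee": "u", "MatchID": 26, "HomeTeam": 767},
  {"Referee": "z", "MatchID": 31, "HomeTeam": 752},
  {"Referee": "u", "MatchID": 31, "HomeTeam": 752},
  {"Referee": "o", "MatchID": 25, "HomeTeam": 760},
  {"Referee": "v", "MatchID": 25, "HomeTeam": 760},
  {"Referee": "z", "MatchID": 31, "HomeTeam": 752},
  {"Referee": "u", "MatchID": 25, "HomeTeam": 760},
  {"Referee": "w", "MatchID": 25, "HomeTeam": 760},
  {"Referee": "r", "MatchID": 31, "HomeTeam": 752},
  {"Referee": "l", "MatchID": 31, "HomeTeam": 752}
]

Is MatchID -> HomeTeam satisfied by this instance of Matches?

Yes

MatchID=26: 2 rows → HomeTeam = 767, 767 ✓
MatchID=25: 6 rows → HomeTeam = 760, 760, 760, 760, 760, 760 ✓
MatchID=31: 5 rows → HomeTeam = 752, 752, 752, 752, 752 ✓
Every MatchID value is associated with a single HomeTeam value, so MatchID -> HomeTeam holds.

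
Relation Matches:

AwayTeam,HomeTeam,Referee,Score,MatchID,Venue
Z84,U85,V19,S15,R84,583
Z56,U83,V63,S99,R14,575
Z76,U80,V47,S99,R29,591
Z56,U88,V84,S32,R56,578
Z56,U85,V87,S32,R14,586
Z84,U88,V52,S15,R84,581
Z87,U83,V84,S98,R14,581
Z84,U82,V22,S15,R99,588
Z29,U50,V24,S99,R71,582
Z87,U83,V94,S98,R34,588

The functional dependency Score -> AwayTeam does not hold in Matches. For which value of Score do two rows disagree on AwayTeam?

Score=S15: 3 rows → AwayTeam = Z84, Z84, Z84 ✓
Score=S99: 3 rows → AwayTeam takes values {Z56, Z76, Z29} — violation
Score=S32: 2 rows → AwayTeam = Z56, Z56 ✓
Score=S98: 2 rows → AwayTeam = Z87, Z87 ✓
The only Score value with inconsistent AwayTeam is Score=S99.

S99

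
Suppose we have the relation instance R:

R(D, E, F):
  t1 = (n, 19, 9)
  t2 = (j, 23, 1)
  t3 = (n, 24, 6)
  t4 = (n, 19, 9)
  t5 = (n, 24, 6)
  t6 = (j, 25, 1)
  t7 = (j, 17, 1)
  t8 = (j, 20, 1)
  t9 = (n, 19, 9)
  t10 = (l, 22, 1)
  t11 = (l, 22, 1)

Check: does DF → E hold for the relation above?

(D=n, F=9): rows 1, 4, 9 → E = 19, 19, 19 ✓
(D=j, F=1): rows 2, 6, 7, 8 → E takes values {23, 25, 17, 20} — violation
(D=n, F=6): rows 3, 5 → E = 24, 24 ✓
(D=l, F=1): rows 10, 11 → E = 22, 22 ✓
Two rows agree on DF but differ on E, so DF → E does not hold.

No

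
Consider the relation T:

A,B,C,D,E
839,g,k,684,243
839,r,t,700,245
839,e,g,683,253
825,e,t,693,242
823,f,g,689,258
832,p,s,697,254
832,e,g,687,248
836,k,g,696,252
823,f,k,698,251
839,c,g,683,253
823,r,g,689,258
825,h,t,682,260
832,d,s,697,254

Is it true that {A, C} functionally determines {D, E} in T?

(A=839, C=k): 1 row → {D,E} = (684, 243) ✓
(A=839, C=t): 1 row → {D,E} = (700, 245) ✓
(A=839, C=g): 2 rows → {D,E} = (683, 253), (683, 253) ✓
(A=825, C=t): 2 rows → {D,E} takes values {(693, 242), (682, 260)} — violation
(A=823, C=g): 2 rows → {D,E} = (689, 258), (689, 258) ✓
(A=832, C=s): 2 rows → {D,E} = (697, 254), (697, 254) ✓
(A=832, C=g): 1 row → {D,E} = (687, 248) ✓
(A=836, C=g): 1 row → {D,E} = (696, 252) ✓
(A=823, C=k): 1 row → {D,E} = (698, 251) ✓
Two rows agree on {A, C} but differ on {D, E}, so {A, C} → {D, E} does not hold.

No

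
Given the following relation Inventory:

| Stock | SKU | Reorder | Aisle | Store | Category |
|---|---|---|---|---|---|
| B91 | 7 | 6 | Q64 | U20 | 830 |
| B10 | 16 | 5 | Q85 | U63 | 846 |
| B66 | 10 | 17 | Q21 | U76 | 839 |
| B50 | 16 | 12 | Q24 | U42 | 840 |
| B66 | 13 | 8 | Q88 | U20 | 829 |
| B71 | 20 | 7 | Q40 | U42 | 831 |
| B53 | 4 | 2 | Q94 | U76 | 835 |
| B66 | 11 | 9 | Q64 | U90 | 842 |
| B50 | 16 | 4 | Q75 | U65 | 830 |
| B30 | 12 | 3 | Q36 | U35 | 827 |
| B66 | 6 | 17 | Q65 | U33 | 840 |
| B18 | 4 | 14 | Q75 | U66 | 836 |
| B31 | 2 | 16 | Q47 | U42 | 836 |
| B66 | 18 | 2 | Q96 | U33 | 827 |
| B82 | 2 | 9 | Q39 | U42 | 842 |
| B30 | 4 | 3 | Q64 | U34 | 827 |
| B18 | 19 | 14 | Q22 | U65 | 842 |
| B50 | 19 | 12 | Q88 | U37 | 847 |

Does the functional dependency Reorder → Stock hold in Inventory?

No

Reorder=6: 1 row → Stock = B91 ✓
Reorder=5: 1 row → Stock = B10 ✓
Reorder=17: 2 rows → Stock = B66, B66 ✓
Reorder=12: 2 rows → Stock = B50, B50 ✓
Reorder=8: 1 row → Stock = B66 ✓
Reorder=7: 1 row → Stock = B71 ✓
Reorder=2: 2 rows → Stock takes values {B53, B66} — violation
Reorder=9: 2 rows → Stock takes values {B66, B82} — violation
Reorder=4: 1 row → Stock = B50 ✓
Reorder=3: 2 rows → Stock = B30, B30 ✓
Reorder=14: 2 rows → Stock = B18, B18 ✓
Reorder=16: 1 row → Stock = B31 ✓
Two rows agree on Reorder but differ on Stock, so Reorder → Stock does not hold.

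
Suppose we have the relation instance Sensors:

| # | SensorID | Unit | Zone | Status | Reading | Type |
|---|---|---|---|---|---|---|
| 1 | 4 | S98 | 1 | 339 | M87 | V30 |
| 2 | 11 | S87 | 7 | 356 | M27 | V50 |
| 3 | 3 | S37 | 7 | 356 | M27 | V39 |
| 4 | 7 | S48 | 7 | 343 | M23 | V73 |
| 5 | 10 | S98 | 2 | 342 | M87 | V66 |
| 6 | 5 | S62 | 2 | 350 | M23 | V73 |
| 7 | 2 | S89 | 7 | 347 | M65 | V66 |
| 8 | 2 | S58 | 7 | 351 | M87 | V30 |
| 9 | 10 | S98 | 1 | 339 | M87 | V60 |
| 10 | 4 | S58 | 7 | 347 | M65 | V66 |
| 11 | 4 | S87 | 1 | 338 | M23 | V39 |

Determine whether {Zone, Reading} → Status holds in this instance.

(Zone=1, Reading=M87): rows 1, 9 → Status = 339, 339 ✓
(Zone=7, Reading=M27): rows 2, 3 → Status = 356, 356 ✓
(Zone=7, Reading=M23): row 4 → Status = 343 ✓
(Zone=2, Reading=M87): row 5 → Status = 342 ✓
(Zone=2, Reading=M23): row 6 → Status = 350 ✓
(Zone=7, Reading=M65): rows 7, 10 → Status = 347, 347 ✓
(Zone=7, Reading=M87): row 8 → Status = 351 ✓
(Zone=1, Reading=M23): row 11 → Status = 338 ✓
Every {Zone, Reading} value is associated with a single Status value, so {Zone, Reading} → Status holds.

Yes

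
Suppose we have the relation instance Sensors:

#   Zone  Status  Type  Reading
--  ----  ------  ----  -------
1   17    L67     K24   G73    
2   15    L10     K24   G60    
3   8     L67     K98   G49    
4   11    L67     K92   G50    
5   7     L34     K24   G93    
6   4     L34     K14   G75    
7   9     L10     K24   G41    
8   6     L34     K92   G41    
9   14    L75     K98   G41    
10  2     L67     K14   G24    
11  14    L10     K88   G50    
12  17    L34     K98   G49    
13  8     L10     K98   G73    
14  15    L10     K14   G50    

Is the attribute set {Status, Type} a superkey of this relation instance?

Rows 2 and 7 have the same {Status, Type} value (Status=L10, Type=K24) but are distinct tuples, so {Status, Type} does not determine every attribute — not a superkey.

No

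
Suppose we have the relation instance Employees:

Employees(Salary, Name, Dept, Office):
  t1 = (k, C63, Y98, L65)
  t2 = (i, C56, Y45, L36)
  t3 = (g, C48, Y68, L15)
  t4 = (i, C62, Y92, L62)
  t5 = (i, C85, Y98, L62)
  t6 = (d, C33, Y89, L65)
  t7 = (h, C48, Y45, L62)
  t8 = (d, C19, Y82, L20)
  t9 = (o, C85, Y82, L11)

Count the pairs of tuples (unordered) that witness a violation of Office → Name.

Office=L65: violating pairs (1,6) — 1 pair.
Office=L62: violating pairs (4,5), (4,7), (5,7) — 3 pairs.

4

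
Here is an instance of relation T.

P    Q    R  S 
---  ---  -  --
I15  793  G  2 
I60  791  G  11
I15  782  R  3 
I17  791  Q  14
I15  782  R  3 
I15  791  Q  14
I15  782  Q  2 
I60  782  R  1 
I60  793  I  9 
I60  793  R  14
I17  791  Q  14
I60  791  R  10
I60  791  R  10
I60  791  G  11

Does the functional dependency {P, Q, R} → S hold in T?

(P=I15, Q=793, R=G): 1 row → S = 2 ✓
(P=I60, Q=791, R=G): 2 rows → S = 11, 11 ✓
(P=I15, Q=782, R=R): 2 rows → S = 3, 3 ✓
(P=I17, Q=791, R=Q): 2 rows → S = 14, 14 ✓
(P=I15, Q=791, R=Q): 1 row → S = 14 ✓
(P=I15, Q=782, R=Q): 1 row → S = 2 ✓
(P=I60, Q=782, R=R): 1 row → S = 1 ✓
(P=I60, Q=793, R=I): 1 row → S = 9 ✓
(P=I60, Q=793, R=R): 1 row → S = 14 ✓
(P=I60, Q=791, R=R): 2 rows → S = 10, 10 ✓
Every {P, Q, R} value is associated with a single S value, so {P, Q, R} → S holds.

Yes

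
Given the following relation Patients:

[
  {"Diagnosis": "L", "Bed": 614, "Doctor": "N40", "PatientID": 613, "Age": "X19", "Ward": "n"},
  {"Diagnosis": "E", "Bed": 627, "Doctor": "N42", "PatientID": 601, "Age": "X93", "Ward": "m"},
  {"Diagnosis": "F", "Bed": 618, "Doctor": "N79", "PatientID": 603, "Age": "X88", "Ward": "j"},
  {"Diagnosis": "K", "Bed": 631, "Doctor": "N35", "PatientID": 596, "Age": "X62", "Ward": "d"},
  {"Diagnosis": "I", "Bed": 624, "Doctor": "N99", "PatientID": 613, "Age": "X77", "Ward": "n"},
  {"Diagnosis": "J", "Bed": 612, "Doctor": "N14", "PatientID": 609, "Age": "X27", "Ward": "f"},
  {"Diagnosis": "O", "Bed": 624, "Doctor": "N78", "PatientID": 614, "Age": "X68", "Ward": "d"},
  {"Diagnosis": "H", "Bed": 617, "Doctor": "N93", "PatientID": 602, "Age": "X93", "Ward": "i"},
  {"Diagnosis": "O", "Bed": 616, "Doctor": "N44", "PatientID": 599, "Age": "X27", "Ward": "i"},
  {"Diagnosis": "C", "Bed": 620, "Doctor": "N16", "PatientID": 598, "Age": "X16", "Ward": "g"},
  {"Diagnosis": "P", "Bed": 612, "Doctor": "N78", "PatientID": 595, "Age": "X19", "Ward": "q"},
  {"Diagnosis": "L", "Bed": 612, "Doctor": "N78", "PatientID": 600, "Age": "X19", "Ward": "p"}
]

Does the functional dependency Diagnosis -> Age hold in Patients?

Diagnosis=L: 2 rows → Age = X19, X19 ✓
Diagnosis=E: 1 row → Age = X93 ✓
Diagnosis=F: 1 row → Age = X88 ✓
Diagnosis=K: 1 row → Age = X62 ✓
Diagnosis=I: 1 row → Age = X77 ✓
Diagnosis=J: 1 row → Age = X27 ✓
Diagnosis=O: 2 rows → Age takes values {X68, X27} — violation
Diagnosis=H: 1 row → Age = X93 ✓
Diagnosis=C: 1 row → Age = X16 ✓
Diagnosis=P: 1 row → Age = X19 ✓
Two rows agree on Diagnosis but differ on Age, so Diagnosis -> Age does not hold.

No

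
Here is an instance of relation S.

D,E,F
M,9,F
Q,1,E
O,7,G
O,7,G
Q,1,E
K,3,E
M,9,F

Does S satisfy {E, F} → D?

Yes

(E=9, F=F): 2 rows → D = M, M ✓
(E=1, F=E): 2 rows → D = Q, Q ✓
(E=7, F=G): 2 rows → D = O, O ✓
(E=3, F=E): 1 row → D = K ✓
Every {E, F} value is associated with a single D value, so {E, F} → D holds.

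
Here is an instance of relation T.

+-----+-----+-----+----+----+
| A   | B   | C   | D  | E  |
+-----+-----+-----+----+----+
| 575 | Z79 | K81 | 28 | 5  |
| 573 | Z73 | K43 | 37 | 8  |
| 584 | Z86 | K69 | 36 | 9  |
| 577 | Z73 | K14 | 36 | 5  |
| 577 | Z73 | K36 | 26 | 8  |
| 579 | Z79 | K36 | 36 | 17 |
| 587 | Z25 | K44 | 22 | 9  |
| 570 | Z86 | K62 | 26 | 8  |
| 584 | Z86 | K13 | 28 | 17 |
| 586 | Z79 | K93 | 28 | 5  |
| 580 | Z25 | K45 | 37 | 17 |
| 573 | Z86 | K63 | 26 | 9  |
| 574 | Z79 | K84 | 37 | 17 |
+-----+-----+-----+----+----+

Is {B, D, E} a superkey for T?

Two distinct rows share (B=Z79, D=28, E=5), so {B, D, E} does not determine every attribute — not a superkey.

No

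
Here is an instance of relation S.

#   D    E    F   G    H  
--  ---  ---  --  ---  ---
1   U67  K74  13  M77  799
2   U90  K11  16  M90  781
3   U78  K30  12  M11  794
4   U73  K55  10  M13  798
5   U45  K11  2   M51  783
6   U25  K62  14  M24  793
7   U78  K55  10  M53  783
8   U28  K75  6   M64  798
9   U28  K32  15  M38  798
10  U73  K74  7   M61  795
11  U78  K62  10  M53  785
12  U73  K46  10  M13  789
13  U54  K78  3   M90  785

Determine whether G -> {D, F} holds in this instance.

G=M77: row 1 → {D,F} = (U67, 13) ✓
G=M90: rows 2, 13 → {D,F} takes values {(U90, 16), (U54, 3)} — violation
G=M11: row 3 → {D,F} = (U78, 12) ✓
G=M13: rows 4, 12 → {D,F} = (U73, 10), (U73, 10) ✓
G=M51: row 5 → {D,F} = (U45, 2) ✓
G=M24: row 6 → {D,F} = (U25, 14) ✓
G=M53: rows 7, 11 → {D,F} = (U78, 10), (U78, 10) ✓
G=M64: row 8 → {D,F} = (U28, 6) ✓
G=M38: row 9 → {D,F} = (U28, 15) ✓
G=M61: row 10 → {D,F} = (U73, 7) ✓
Two rows agree on G but differ on {D, F}, so G -> {D, F} does not hold.

No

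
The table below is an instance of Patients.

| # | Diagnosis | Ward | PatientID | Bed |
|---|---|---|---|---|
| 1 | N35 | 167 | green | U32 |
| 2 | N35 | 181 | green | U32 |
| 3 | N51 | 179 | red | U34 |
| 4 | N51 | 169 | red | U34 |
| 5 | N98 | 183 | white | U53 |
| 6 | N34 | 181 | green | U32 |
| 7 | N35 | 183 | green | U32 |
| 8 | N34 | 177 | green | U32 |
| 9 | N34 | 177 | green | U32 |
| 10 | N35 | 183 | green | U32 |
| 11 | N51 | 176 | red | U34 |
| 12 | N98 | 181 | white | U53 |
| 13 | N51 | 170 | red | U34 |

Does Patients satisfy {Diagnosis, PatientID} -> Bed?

Yes

(Diagnosis=N35, PatientID=green): rows 1, 2, 7, 10 → Bed = U32, U32, U32, U32 ✓
(Diagnosis=N51, PatientID=red): rows 3, 4, 11, 13 → Bed = U34, U34, U34, U34 ✓
(Diagnosis=N98, PatientID=white): rows 5, 12 → Bed = U53, U53 ✓
(Diagnosis=N34, PatientID=green): rows 6, 8, 9 → Bed = U32, U32, U32 ✓
Every {Diagnosis, PatientID} value is associated with a single Bed value, so {Diagnosis, PatientID} -> Bed holds.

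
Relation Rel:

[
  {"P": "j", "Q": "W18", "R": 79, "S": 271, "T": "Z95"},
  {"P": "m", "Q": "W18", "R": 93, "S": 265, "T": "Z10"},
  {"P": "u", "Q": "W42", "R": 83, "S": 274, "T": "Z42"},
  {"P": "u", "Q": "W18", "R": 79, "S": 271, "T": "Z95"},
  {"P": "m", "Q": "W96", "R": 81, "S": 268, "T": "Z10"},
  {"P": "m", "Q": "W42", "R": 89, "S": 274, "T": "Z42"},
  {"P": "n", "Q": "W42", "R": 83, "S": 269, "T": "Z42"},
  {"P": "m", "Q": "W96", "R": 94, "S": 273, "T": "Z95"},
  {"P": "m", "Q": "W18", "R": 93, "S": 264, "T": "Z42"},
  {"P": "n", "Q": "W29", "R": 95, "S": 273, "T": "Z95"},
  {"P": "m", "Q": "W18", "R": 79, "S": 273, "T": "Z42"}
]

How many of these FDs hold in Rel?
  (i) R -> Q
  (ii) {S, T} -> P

(i) R -> Q: every LHS value maps to a single RHS value — holds.
(ii) {S, T} -> P: (S=271, T=Z95): 2 rows → P takes values {j, u} — violation; (S=274, T=Z42): 2 rows → P takes values {u, m} — violation; (S=273, T=Z95): 2 rows → P takes values {m, n} — violation — fails.
1 of the 2 dependencies holds.

1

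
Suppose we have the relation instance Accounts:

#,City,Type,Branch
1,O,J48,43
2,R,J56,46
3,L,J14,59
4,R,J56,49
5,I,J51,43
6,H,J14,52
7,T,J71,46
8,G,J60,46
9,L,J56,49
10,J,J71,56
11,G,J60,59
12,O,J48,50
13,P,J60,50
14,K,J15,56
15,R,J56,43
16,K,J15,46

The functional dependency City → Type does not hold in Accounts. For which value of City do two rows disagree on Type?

L

City=O: rows 1, 12 → Type = J48, J48 ✓
City=R: rows 2, 4, 15 → Type = J56, J56, J56 ✓
City=L: rows 3, 9 → Type takes values {J14, J56} — violation
City=I: row 5 → Type = J51 ✓
City=H: row 6 → Type = J14 ✓
City=T: row 7 → Type = J71 ✓
City=G: rows 8, 11 → Type = J60, J60 ✓
City=J: row 10 → Type = J71 ✓
City=P: row 13 → Type = J60 ✓
City=K: rows 14, 16 → Type = J15, J15 ✓
The only City value with inconsistent Type is City=L.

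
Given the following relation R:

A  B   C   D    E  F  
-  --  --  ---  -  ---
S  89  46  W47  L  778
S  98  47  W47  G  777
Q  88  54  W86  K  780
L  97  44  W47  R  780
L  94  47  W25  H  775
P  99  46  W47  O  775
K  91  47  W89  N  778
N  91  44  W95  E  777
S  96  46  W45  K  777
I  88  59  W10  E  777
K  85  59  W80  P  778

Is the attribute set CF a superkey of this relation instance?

All 11 rows have distinct CF values, so CF → (all attributes) holds and CF is a superkey.

Yes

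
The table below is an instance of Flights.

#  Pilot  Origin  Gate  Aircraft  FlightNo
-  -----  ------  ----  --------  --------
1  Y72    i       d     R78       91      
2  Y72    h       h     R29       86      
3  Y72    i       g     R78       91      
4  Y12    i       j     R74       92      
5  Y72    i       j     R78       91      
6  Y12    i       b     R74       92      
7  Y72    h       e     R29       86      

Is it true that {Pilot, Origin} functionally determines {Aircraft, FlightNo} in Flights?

(Pilot=Y72, Origin=i): rows 1, 3, 5 → {Aircraft,FlightNo} = (R78, 91), (R78, 91), (R78, 91) ✓
(Pilot=Y72, Origin=h): rows 2, 7 → {Aircraft,FlightNo} = (R29, 86), (R29, 86) ✓
(Pilot=Y12, Origin=i): rows 4, 6 → {Aircraft,FlightNo} = (R74, 92), (R74, 92) ✓
Every {Pilot, Origin} value is associated with a single {Aircraft, FlightNo} value, so {Pilot, Origin} → {Aircraft, FlightNo} holds.

Yes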